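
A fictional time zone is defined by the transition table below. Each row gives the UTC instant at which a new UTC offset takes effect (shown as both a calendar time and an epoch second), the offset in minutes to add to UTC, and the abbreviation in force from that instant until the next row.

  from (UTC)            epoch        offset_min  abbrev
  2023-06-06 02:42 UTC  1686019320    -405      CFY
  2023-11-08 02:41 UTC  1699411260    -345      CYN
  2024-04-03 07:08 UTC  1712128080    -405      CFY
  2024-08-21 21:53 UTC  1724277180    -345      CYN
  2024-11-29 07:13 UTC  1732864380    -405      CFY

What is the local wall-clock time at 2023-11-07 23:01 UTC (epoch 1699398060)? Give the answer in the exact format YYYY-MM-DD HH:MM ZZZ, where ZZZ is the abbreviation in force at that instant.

2023-11-07 16:16 CFY

Query: 2023-11-07 23:01 UTC
Rule 1/5 (CFY, -06:45): 2023-06-06 02:42 UTC ≤ query < 2023-11-08 02:41 UTC
23·60 + 1 - 405 = 976 min
976 = 0·1440 + 976; 976 = 16·60 + 16 → 16:16, same day
→ 2023-11-07 16:16 CFY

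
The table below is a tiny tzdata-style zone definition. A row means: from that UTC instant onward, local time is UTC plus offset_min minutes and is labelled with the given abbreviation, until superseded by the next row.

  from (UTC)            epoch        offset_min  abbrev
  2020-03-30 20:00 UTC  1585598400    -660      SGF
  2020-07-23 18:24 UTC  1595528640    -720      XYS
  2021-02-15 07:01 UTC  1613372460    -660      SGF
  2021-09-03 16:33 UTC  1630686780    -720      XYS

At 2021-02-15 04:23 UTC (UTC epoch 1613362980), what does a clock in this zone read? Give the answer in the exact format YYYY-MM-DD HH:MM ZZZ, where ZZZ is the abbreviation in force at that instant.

2021-02-14 16:23 XYS

Query: 2021-02-15 04:23 UTC
Rule 2/4 (XYS, -12:00): 2020-07-23 18:24 UTC ≤ query < 2021-02-15 07:01 UTC
4·60 + 23 - 720 = -457 min
-457 = -1·1440 + 983; 983 = 16·60 + 23 → 16:23, 2021-02-15 - 1 day = 2021-02-14
→ 2021-02-14 16:23 XYS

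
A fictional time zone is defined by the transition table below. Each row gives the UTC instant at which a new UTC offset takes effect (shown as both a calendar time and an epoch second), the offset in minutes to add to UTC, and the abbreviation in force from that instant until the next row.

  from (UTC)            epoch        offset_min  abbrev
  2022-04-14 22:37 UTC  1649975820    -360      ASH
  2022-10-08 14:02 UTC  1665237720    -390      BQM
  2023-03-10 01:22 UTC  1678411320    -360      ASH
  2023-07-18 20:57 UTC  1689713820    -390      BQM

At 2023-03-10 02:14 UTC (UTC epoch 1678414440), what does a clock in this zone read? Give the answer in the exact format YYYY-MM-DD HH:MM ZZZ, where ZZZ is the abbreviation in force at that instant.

2023-03-09 20:14 ASH

Query: 2023-03-10 02:14 UTC
Rule 3/4 (ASH, -06:00): 2023-03-10 01:22 UTC ≤ query < 2023-07-18 20:57 UTC
2·60 + 14 - 360 = -226 min
-226 = -1·1440 + 1214; 1214 = 20·60 + 14 → 20:14, 2023-03-10 - 1 day = 2023-03-09
→ 2023-03-09 20:14 ASH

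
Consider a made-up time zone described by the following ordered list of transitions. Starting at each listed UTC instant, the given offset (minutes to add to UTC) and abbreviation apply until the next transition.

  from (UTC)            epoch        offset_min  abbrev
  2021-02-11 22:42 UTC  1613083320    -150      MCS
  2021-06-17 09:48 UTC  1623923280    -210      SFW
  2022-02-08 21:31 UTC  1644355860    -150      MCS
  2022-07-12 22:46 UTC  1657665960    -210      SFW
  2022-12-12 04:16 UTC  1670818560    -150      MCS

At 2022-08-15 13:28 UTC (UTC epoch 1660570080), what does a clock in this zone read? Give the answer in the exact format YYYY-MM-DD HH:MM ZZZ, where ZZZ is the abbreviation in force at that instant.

Query: 2022-08-15 13:28 UTC
Rule 4/5 (SFW, -03:30): 2022-07-12 22:46 UTC ≤ query < 2022-12-12 04:16 UTC
13·60 + 28 - 210 = 598 min
598 = 0·1440 + 598; 598 = 9·60 + 58 → 09:58, same day
→ 2022-08-15 09:58 SFW

2022-08-15 09:58 SFW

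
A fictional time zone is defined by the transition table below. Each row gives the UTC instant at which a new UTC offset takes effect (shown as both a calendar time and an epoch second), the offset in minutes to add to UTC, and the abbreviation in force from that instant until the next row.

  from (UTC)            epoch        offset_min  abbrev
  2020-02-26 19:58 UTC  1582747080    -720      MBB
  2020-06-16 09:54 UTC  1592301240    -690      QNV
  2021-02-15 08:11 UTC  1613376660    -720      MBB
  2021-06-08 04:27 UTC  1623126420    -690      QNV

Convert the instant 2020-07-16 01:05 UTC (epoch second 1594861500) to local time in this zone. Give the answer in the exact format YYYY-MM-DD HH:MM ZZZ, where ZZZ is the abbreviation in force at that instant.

2020-07-15 13:35 QNV

Query: 2020-07-16 01:05 UTC
Rule 2/4 (QNV, -11:30): 2020-06-16 09:54 UTC ≤ query < 2021-02-15 08:11 UTC
1·60 + 5 - 690 = -625 min
-625 = -1·1440 + 815; 815 = 13·60 + 35 → 13:35, 2020-07-16 - 1 day = 2020-07-15
→ 2020-07-15 13:35 QNV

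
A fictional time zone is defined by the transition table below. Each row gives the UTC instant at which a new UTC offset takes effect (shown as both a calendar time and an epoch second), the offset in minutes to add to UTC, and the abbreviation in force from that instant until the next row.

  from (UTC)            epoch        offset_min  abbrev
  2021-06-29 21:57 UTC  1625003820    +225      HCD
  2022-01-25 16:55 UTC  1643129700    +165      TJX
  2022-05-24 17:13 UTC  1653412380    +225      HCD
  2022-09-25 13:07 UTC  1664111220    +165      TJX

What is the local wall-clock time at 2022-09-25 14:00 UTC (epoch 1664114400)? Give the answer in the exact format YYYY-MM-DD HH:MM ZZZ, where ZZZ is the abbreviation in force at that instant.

Query: 2022-09-25 14:00 UTC
Rule 4/4 (TJX, +02:45): 2022-09-25 13:07 UTC ≤ query < +∞
14·60 + 0 + 165 = 1005 min
1005 = 0·1440 + 1005; 1005 = 16·60 + 45 → 16:45, same day
→ 2022-09-25 16:45 TJX

2022-09-25 16:45 TJX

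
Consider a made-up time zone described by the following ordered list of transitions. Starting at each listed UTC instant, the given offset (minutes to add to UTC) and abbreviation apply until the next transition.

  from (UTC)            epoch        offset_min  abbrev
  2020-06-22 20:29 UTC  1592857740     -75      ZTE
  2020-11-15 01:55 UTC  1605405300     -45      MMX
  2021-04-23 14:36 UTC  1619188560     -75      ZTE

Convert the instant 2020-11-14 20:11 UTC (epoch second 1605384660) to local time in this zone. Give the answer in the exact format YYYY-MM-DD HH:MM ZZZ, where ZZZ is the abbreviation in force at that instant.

2020-11-14 18:56 ZTE

Query: 2020-11-14 20:11 UTC
Rule 1/3 (ZTE, -01:15): 2020-06-22 20:29 UTC ≤ query < 2020-11-15 01:55 UTC
20·60 + 11 - 75 = 1136 min
1136 = 0·1440 + 1136; 1136 = 18·60 + 56 → 18:56, same day
→ 2020-11-14 18:56 ZTE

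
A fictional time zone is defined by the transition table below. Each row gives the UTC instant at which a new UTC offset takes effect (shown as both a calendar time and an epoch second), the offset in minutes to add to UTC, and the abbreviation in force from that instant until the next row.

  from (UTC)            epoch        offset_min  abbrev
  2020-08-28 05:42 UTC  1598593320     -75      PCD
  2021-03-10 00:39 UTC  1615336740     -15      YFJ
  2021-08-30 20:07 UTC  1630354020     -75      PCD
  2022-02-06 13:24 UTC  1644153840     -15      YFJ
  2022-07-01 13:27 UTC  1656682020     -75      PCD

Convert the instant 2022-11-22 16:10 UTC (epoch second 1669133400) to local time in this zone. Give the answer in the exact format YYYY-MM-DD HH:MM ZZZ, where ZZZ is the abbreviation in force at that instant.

Query: 2022-11-22 16:10 UTC
Rule 5/5 (PCD, -01:15): 2022-07-01 13:27 UTC ≤ query < +∞
16·60 + 10 - 75 = 895 min
895 = 0·1440 + 895; 895 = 14·60 + 55 → 14:55, same day
→ 2022-11-22 14:55 PCD

2022-11-22 14:55 PCD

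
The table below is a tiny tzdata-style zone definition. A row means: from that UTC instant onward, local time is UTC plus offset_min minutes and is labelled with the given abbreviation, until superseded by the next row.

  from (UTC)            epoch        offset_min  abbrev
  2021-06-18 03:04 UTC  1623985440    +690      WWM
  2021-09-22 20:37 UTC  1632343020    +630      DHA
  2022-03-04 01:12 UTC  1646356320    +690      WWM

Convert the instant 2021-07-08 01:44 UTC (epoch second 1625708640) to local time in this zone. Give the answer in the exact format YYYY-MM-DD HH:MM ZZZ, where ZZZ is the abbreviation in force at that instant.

Query: 2021-07-08 01:44 UTC
Rule 1/3 (WWM, +11:30): 2021-06-18 03:04 UTC ≤ query < 2021-09-22 20:37 UTC
1·60 + 44 + 690 = 794 min
794 = 0·1440 + 794; 794 = 13·60 + 14 → 13:14, same day
→ 2021-07-08 13:14 WWM

2021-07-08 13:14 WWM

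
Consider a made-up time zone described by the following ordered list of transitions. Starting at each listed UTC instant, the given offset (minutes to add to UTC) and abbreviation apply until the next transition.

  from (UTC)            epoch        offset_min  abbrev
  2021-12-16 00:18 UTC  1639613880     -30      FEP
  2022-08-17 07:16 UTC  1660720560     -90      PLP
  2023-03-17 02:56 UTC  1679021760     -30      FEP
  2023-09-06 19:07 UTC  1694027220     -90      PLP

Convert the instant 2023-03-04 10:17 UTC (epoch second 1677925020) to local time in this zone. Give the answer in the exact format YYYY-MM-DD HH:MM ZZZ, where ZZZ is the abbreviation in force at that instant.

Query: 2023-03-04 10:17 UTC
Rule 2/4 (PLP, -01:30): 2022-08-17 07:16 UTC ≤ query < 2023-03-17 02:56 UTC
10·60 + 17 - 90 = 527 min
527 = 0·1440 + 527; 527 = 8·60 + 47 → 08:47, same day
→ 2023-03-04 08:47 PLP

2023-03-04 08:47 PLP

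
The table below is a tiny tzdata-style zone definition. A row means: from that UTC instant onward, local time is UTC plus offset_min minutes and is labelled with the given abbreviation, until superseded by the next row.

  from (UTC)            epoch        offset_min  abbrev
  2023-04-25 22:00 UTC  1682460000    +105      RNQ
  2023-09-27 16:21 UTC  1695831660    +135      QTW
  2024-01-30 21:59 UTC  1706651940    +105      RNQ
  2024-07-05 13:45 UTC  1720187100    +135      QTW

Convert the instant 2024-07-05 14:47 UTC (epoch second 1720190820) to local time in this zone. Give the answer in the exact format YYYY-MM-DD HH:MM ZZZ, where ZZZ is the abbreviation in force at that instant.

Query: 2024-07-05 14:47 UTC
Rule 4/4 (QTW, +02:15): 2024-07-05 13:45 UTC ≤ query < +∞
14·60 + 47 + 135 = 1022 min
1022 = 0·1440 + 1022; 1022 = 17·60 + 2 → 17:02, same day
→ 2024-07-05 17:02 QTW

2024-07-05 17:02 QTW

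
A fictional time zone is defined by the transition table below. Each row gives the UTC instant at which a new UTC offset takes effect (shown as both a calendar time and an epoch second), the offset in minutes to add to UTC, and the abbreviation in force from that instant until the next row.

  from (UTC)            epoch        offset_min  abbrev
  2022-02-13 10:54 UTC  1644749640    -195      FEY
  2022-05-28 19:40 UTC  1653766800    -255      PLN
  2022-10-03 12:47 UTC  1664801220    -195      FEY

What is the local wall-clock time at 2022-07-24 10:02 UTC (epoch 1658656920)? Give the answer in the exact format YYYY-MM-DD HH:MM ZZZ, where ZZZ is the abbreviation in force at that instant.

2022-07-24 05:47 PLN

Query: 2022-07-24 10:02 UTC
Rule 2/3 (PLN, -04:15): 2022-05-28 19:40 UTC ≤ query < 2022-10-03 12:47 UTC
10·60 + 2 - 255 = 347 min
347 = 0·1440 + 347; 347 = 5·60 + 47 → 05:47, same day
→ 2022-07-24 05:47 PLN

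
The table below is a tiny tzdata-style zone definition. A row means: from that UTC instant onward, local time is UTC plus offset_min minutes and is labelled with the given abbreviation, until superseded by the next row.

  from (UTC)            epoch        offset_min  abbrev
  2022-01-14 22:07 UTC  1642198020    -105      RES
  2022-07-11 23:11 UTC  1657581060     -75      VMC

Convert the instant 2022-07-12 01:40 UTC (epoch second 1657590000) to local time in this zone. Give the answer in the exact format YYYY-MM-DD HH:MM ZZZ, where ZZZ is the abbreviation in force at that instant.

Query: 2022-07-12 01:40 UTC
Rule 2/2 (VMC, -01:15): 2022-07-11 23:11 UTC ≤ query < +∞
1·60 + 40 - 75 = 25 min
25 = 0·1440 + 25; 25 = 0·60 + 25 → 00:25, same day
→ 2022-07-12 00:25 VMC

2022-07-12 00:25 VMC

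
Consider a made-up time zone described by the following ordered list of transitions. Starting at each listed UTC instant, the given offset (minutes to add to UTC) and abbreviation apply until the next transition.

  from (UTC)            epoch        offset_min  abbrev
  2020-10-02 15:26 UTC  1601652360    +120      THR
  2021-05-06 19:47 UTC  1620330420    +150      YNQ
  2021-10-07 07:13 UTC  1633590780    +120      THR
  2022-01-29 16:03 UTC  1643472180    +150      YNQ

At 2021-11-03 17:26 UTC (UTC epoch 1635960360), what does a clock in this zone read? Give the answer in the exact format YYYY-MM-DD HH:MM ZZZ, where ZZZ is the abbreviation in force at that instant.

2021-11-03 19:26 THR

Query: 2021-11-03 17:26 UTC
Rule 3/4 (THR, +02:00): 2021-10-07 07:13 UTC ≤ query < 2022-01-29 16:03 UTC
17·60 + 26 + 120 = 1166 min
1166 = 0·1440 + 1166; 1166 = 19·60 + 26 → 19:26, same day
→ 2021-11-03 19:26 THR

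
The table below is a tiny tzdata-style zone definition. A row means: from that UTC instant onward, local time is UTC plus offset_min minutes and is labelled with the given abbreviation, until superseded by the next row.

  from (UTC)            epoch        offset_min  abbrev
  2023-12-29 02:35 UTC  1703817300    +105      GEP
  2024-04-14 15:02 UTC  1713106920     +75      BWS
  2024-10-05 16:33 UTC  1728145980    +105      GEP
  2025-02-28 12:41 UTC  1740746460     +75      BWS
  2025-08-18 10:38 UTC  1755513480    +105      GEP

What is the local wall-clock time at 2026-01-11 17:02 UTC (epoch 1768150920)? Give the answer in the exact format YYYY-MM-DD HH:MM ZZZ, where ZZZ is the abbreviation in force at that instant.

Query: 2026-01-11 17:02 UTC
Rule 5/5 (GEP, +01:45): 2025-08-18 10:38 UTC ≤ query < +∞
17·60 + 2 + 105 = 1127 min
1127 = 0·1440 + 1127; 1127 = 18·60 + 47 → 18:47, same day
→ 2026-01-11 18:47 GEP

2026-01-11 18:47 GEP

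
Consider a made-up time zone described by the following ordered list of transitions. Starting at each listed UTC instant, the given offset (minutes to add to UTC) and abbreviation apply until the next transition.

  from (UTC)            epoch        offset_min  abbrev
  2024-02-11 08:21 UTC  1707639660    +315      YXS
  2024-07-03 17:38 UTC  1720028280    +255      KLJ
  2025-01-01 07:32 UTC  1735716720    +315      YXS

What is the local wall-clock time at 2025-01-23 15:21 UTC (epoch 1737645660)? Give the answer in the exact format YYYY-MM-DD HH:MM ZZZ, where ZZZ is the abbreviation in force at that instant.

Query: 2025-01-23 15:21 UTC
Rule 3/3 (YXS, +05:15): 2025-01-01 07:32 UTC ≤ query < +∞
15·60 + 21 + 315 = 1236 min
1236 = 0·1440 + 1236; 1236 = 20·60 + 36 → 20:36, same day
→ 2025-01-23 20:36 YXS

2025-01-23 20:36 YXS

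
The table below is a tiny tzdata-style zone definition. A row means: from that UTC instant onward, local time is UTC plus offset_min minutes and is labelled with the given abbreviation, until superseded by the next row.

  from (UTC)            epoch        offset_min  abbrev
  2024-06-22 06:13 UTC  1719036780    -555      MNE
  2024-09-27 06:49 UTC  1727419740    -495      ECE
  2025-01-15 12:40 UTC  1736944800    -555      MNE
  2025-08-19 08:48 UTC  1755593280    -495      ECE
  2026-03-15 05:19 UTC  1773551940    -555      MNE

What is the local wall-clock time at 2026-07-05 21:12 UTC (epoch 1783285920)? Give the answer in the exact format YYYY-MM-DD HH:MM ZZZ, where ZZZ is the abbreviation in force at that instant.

Query: 2026-07-05 21:12 UTC
Rule 5/5 (MNE, -09:15): 2026-03-15 05:19 UTC ≤ query < +∞
21·60 + 12 - 555 = 717 min
717 = 0·1440 + 717; 717 = 11·60 + 57 → 11:57, same day
→ 2026-07-05 11:57 MNE

2026-07-05 11:57 MNE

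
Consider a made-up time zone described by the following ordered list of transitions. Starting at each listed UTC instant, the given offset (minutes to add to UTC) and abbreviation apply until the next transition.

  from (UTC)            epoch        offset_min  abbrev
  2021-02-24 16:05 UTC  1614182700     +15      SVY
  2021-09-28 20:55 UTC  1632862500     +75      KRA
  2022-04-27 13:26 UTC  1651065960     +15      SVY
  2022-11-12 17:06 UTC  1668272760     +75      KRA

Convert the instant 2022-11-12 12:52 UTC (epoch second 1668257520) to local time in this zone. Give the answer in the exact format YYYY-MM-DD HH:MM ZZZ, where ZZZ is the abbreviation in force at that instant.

2022-11-12 13:07 SVY

Query: 2022-11-12 12:52 UTC
Rule 3/4 (SVY, +00:15): 2022-04-27 13:26 UTC ≤ query < 2022-11-12 17:06 UTC
12·60 + 52 + 15 = 787 min
787 = 0·1440 + 787; 787 = 13·60 + 7 → 13:07, same day
→ 2022-11-12 13:07 SVY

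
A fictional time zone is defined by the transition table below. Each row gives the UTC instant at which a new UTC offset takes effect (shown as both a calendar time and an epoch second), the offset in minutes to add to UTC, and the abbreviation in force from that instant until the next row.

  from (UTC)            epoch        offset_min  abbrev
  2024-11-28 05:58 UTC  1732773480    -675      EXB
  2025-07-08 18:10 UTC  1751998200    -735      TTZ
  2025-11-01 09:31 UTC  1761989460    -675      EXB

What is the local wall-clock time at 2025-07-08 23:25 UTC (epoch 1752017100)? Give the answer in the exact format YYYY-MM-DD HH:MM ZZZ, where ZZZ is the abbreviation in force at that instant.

Query: 2025-07-08 23:25 UTC
Rule 2/3 (TTZ, -12:15): 2025-07-08 18:10 UTC ≤ query < 2025-11-01 09:31 UTC
23·60 + 25 - 735 = 670 min
670 = 0·1440 + 670; 670 = 11·60 + 10 → 11:10, same day
→ 2025-07-08 11:10 TTZ

2025-07-08 11:10 TTZ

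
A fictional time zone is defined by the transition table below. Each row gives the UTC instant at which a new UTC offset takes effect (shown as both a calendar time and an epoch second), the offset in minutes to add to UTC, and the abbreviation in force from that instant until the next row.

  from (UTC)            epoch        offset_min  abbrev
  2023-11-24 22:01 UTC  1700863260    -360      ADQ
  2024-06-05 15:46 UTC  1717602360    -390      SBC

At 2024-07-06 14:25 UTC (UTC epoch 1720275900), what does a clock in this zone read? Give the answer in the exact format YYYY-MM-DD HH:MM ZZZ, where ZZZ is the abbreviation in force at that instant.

Query: 2024-07-06 14:25 UTC
Rule 2/2 (SBC, -06:30): 2024-06-05 15:46 UTC ≤ query < +∞
14·60 + 25 - 390 = 475 min
475 = 0·1440 + 475; 475 = 7·60 + 55 → 07:55, same day
→ 2024-07-06 07:55 SBC

2024-07-06 07:55 SBC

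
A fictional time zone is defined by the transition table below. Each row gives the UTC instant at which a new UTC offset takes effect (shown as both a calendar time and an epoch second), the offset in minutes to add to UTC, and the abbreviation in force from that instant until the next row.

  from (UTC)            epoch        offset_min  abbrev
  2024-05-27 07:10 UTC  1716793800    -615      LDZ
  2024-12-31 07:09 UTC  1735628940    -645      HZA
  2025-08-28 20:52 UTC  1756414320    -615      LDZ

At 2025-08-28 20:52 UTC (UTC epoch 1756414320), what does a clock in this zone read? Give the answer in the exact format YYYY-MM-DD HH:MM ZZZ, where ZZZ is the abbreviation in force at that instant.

Query: 2025-08-28 20:52 UTC
Rule 3/3 (LDZ, -10:15): 2025-08-28 20:52 UTC ≤ query < +∞
20·60 + 52 - 615 = 637 min
637 = 0·1440 + 637; 637 = 10·60 + 37 → 10:37, same day
→ 2025-08-28 10:37 LDZ

2025-08-28 10:37 LDZ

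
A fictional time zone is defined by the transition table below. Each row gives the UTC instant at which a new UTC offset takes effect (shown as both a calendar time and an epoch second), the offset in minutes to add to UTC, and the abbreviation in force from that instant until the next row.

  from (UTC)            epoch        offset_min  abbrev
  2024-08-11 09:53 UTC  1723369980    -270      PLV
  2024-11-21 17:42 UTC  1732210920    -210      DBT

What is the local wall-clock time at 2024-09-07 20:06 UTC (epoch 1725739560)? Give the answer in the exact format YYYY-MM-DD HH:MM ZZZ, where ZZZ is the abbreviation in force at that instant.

Query: 2024-09-07 20:06 UTC
Rule 1/2 (PLV, -04:30): 2024-08-11 09:53 UTC ≤ query < 2024-11-21 17:42 UTC
20·60 + 6 - 270 = 936 min
936 = 0·1440 + 936; 936 = 15·60 + 36 → 15:36, same day
→ 2024-09-07 15:36 PLV

2024-09-07 15:36 PLV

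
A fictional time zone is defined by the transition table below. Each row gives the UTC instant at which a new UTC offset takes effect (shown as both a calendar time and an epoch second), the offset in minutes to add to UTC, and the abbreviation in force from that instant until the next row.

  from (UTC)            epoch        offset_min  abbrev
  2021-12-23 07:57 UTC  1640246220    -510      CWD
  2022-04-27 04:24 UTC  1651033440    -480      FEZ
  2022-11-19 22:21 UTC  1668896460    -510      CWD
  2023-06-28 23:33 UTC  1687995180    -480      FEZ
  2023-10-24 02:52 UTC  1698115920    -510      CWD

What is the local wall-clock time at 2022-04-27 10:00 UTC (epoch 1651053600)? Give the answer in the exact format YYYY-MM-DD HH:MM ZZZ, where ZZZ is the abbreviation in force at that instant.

Query: 2022-04-27 10:00 UTC
Rule 2/5 (FEZ, -08:00): 2022-04-27 04:24 UTC ≤ query < 2022-11-19 22:21 UTC
10·60 + 0 - 480 = 120 min
120 = 0·1440 + 120; 120 = 2·60 + 0 → 02:00, same day
→ 2022-04-27 02:00 FEZ

2022-04-27 02:00 FEZ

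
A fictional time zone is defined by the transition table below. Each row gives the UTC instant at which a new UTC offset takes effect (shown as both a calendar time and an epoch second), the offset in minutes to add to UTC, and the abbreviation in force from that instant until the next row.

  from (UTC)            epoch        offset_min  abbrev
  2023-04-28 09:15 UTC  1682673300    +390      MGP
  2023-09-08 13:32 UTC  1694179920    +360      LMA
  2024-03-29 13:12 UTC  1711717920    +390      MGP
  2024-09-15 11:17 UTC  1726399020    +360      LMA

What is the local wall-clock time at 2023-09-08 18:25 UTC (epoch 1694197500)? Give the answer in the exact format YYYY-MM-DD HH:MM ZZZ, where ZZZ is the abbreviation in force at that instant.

Query: 2023-09-08 18:25 UTC
Rule 2/4 (LMA, +06:00): 2023-09-08 13:32 UTC ≤ query < 2024-03-29 13:12 UTC
18·60 + 25 + 360 = 1465 min
1465 = 1·1440 + 25; 25 = 0·60 + 25 → 00:25, 2023-09-08 + 1 day = 2023-09-09
→ 2023-09-09 00:25 LMA

2023-09-09 00:25 LMA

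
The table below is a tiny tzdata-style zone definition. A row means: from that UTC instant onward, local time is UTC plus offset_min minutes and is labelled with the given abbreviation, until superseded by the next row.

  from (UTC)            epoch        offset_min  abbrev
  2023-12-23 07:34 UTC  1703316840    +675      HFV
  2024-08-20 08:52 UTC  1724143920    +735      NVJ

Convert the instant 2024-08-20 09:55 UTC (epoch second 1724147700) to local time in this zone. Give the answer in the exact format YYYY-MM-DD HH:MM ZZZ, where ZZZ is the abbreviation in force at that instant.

2024-08-20 22:10 NVJ

Query: 2024-08-20 09:55 UTC
Rule 2/2 (NVJ, +12:15): 2024-08-20 08:52 UTC ≤ query < +∞
9·60 + 55 + 735 = 1330 min
1330 = 0·1440 + 1330; 1330 = 22·60 + 10 → 22:10, same day
→ 2024-08-20 22:10 NVJ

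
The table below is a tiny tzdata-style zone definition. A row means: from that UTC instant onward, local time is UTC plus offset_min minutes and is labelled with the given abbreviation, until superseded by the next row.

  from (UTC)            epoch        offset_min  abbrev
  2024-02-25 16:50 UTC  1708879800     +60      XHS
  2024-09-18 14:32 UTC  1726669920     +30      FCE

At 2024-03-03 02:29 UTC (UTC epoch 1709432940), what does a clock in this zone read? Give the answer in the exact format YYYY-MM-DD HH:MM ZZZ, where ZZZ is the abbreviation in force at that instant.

2024-03-03 03:29 XHS

Query: 2024-03-03 02:29 UTC
Rule 1/2 (XHS, +01:00): 2024-02-25 16:50 UTC ≤ query < 2024-09-18 14:32 UTC
2·60 + 29 + 60 = 209 min
209 = 0·1440 + 209; 209 = 3·60 + 29 → 03:29, same day
→ 2024-03-03 03:29 XHS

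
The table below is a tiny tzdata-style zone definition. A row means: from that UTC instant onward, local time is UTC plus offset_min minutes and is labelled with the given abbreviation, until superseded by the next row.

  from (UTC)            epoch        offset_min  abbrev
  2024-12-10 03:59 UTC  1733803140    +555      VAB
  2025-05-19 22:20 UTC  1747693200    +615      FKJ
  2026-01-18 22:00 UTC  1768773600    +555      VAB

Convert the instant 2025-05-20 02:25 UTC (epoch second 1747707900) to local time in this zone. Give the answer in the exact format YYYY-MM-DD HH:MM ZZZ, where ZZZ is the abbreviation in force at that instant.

2025-05-20 12:40 FKJ

Query: 2025-05-20 02:25 UTC
Rule 2/3 (FKJ, +10:15): 2025-05-19 22:20 UTC ≤ query < 2026-01-18 22:00 UTC
2·60 + 25 + 615 = 760 min
760 = 0·1440 + 760; 760 = 12·60 + 40 → 12:40, same day
→ 2025-05-20 12:40 FKJ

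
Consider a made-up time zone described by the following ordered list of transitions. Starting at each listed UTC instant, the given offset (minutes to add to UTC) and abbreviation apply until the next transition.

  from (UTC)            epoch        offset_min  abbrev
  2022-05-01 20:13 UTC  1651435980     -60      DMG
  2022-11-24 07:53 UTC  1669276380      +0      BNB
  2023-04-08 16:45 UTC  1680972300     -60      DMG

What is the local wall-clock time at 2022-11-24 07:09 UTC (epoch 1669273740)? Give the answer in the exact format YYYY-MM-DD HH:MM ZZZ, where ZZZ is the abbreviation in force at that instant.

Query: 2022-11-24 07:09 UTC
Rule 1/3 (DMG, -01:00): 2022-05-01 20:13 UTC ≤ query < 2022-11-24 07:53 UTC
7·60 + 9 - 60 = 369 min
369 = 0·1440 + 369; 369 = 6·60 + 9 → 06:09, same day
→ 2022-11-24 06:09 DMG

2022-11-24 06:09 DMG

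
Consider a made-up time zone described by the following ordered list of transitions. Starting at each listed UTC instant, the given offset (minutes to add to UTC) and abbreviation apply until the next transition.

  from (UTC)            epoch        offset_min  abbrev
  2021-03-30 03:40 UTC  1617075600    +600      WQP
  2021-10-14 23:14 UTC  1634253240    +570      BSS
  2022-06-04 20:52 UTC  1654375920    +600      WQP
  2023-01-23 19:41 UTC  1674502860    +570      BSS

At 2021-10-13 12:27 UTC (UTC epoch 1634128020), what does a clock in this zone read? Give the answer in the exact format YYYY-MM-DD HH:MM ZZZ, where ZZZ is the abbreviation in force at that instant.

Query: 2021-10-13 12:27 UTC
Rule 1/4 (WQP, +10:00): 2021-03-30 03:40 UTC ≤ query < 2021-10-14 23:14 UTC
12·60 + 27 + 600 = 1347 min
1347 = 0·1440 + 1347; 1347 = 22·60 + 27 → 22:27, same day
→ 2021-10-13 22:27 WQP

2021-10-13 22:27 WQP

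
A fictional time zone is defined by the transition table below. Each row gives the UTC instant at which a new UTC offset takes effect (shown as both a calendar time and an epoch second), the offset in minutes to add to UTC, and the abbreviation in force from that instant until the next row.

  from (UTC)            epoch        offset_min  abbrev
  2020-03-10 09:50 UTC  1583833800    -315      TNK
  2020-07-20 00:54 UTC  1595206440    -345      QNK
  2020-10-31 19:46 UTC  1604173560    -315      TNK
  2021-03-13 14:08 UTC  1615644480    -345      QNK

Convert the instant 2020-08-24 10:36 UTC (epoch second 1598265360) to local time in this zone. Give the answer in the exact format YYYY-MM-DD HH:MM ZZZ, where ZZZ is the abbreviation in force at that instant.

2020-08-24 04:51 QNK

Query: 2020-08-24 10:36 UTC
Rule 2/4 (QNK, -05:45): 2020-07-20 00:54 UTC ≤ query < 2020-10-31 19:46 UTC
10·60 + 36 - 345 = 291 min
291 = 0·1440 + 291; 291 = 4·60 + 51 → 04:51, same day
→ 2020-08-24 04:51 QNK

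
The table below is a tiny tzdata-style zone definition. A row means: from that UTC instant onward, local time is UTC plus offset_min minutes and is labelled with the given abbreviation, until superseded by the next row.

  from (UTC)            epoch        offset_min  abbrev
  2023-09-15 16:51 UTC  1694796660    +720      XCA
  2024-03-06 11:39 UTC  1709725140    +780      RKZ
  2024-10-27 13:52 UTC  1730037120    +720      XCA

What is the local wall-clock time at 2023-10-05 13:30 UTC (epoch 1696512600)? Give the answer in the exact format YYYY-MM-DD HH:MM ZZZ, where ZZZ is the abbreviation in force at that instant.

Query: 2023-10-05 13:30 UTC
Rule 1/3 (XCA, +12:00): 2023-09-15 16:51 UTC ≤ query < 2024-03-06 11:39 UTC
13·60 + 30 + 720 = 1530 min
1530 = 1·1440 + 90; 90 = 1·60 + 30 → 01:30, 2023-10-05 + 1 day = 2023-10-06
→ 2023-10-06 01:30 XCA

2023-10-06 01:30 XCA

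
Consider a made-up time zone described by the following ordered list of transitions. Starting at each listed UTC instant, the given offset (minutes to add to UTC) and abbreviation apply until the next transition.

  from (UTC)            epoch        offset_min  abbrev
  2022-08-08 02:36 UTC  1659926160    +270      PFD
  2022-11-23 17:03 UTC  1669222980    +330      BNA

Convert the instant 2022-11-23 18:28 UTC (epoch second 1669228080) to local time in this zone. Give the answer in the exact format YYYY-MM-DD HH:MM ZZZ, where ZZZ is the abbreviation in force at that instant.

Query: 2022-11-23 18:28 UTC
Rule 2/2 (BNA, +05:30): 2022-11-23 17:03 UTC ≤ query < +∞
18·60 + 28 + 330 = 1438 min
1438 = 0·1440 + 1438; 1438 = 23·60 + 58 → 23:58, same day
→ 2022-11-23 23:58 BNA

2022-11-23 23:58 BNA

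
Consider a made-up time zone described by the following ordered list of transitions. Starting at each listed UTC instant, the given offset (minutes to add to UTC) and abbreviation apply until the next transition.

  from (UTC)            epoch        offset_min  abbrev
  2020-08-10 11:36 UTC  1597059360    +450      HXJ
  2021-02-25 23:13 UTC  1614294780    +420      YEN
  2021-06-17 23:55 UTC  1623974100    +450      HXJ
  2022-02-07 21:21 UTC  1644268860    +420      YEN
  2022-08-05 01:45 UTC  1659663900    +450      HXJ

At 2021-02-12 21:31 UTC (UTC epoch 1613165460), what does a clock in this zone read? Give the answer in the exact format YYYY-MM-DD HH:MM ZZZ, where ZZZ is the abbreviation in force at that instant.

Query: 2021-02-12 21:31 UTC
Rule 1/5 (HXJ, +07:30): 2020-08-10 11:36 UTC ≤ query < 2021-02-25 23:13 UTC
21·60 + 31 + 450 = 1741 min
1741 = 1·1440 + 301; 301 = 5·60 + 1 → 05:01, 2021-02-12 + 1 day = 2021-02-13
→ 2021-02-13 05:01 HXJ

2021-02-13 05:01 HXJ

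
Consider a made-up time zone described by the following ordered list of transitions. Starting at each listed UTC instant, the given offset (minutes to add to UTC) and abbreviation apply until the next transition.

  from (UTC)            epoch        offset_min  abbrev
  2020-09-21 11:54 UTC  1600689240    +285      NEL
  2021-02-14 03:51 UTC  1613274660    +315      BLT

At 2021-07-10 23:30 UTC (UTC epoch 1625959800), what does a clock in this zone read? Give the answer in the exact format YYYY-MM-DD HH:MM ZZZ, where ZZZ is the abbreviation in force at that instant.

2021-07-11 04:45 BLT

Query: 2021-07-10 23:30 UTC
Rule 2/2 (BLT, +05:15): 2021-02-14 03:51 UTC ≤ query < +∞
23·60 + 30 + 315 = 1725 min
1725 = 1·1440 + 285; 285 = 4·60 + 45 → 04:45, 2021-07-10 + 1 day = 2021-07-11
→ 2021-07-11 04:45 BLT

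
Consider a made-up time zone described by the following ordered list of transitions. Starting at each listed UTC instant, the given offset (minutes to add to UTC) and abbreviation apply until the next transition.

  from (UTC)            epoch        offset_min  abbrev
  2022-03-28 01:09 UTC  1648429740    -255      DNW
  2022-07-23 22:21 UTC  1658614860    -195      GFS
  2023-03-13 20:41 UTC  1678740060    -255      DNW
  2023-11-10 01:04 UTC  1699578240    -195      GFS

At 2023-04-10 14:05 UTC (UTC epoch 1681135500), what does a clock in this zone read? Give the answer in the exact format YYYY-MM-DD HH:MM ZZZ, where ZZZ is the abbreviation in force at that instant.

Query: 2023-04-10 14:05 UTC
Rule 3/4 (DNW, -04:15): 2023-03-13 20:41 UTC ≤ query < 2023-11-10 01:04 UTC
14·60 + 5 - 255 = 590 min
590 = 0·1440 + 590; 590 = 9·60 + 50 → 09:50, same day
→ 2023-04-10 09:50 DNW

2023-04-10 09:50 DNW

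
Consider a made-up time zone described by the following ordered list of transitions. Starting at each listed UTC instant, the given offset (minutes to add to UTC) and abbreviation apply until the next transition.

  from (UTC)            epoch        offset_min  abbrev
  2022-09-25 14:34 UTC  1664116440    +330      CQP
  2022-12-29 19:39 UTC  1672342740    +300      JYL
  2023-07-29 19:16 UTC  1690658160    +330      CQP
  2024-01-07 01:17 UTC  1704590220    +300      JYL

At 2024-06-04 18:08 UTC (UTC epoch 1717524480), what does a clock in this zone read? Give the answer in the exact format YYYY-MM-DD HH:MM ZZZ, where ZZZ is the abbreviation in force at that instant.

Query: 2024-06-04 18:08 UTC
Rule 4/4 (JYL, +05:00): 2024-01-07 01:17 UTC ≤ query < +∞
18·60 + 8 + 300 = 1388 min
1388 = 0·1440 + 1388; 1388 = 23·60 + 8 → 23:08, same day
→ 2024-06-04 23:08 JYL

2024-06-04 23:08 JYL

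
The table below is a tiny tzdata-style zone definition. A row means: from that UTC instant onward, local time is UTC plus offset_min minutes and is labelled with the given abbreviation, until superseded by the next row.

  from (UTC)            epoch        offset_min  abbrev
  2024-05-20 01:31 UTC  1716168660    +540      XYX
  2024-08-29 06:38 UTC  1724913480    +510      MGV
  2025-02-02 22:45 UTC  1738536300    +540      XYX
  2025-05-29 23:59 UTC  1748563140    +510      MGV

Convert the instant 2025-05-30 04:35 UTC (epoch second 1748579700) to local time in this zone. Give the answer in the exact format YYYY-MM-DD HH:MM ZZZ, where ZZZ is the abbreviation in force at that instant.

2025-05-30 13:05 MGV

Query: 2025-05-30 04:35 UTC
Rule 4/4 (MGV, +08:30): 2025-05-29 23:59 UTC ≤ query < +∞
4·60 + 35 + 510 = 785 min
785 = 0·1440 + 785; 785 = 13·60 + 5 → 13:05, same day
→ 2025-05-30 13:05 MGV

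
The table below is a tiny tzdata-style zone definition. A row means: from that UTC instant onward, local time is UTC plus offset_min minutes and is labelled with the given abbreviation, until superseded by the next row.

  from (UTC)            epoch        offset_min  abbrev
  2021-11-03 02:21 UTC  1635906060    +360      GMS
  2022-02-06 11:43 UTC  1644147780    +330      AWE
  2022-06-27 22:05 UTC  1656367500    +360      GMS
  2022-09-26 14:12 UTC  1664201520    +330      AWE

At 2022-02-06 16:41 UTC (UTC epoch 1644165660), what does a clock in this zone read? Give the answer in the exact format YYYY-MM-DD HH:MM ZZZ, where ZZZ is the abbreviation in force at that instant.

Query: 2022-02-06 16:41 UTC
Rule 2/4 (AWE, +05:30): 2022-02-06 11:43 UTC ≤ query < 2022-06-27 22:05 UTC
16·60 + 41 + 330 = 1331 min
1331 = 0·1440 + 1331; 1331 = 22·60 + 11 → 22:11, same day
→ 2022-02-06 22:11 AWE

2022-02-06 22:11 AWE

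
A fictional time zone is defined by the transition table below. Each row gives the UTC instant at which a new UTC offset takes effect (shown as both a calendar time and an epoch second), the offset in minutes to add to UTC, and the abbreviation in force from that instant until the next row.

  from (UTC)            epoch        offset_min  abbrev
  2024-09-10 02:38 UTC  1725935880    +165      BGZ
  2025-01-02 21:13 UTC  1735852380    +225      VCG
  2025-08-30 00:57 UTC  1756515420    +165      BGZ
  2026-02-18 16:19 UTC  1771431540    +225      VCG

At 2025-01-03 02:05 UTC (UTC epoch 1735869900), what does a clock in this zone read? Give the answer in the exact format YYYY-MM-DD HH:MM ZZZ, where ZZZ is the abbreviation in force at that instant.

2025-01-03 05:50 VCG

Query: 2025-01-03 02:05 UTC
Rule 2/4 (VCG, +03:45): 2025-01-02 21:13 UTC ≤ query < 2025-08-30 00:57 UTC
2·60 + 5 + 225 = 350 min
350 = 0·1440 + 350; 350 = 5·60 + 50 → 05:50, same day
→ 2025-01-03 05:50 VCG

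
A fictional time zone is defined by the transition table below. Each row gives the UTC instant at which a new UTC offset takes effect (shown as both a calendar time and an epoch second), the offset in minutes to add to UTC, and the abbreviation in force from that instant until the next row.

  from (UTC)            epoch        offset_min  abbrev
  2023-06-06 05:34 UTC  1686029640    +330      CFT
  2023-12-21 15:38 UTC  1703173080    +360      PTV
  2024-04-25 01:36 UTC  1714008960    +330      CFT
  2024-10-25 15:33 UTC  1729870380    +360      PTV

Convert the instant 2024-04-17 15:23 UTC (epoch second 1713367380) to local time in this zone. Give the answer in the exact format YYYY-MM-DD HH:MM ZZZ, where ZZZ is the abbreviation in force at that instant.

Query: 2024-04-17 15:23 UTC
Rule 2/4 (PTV, +06:00): 2023-12-21 15:38 UTC ≤ query < 2024-04-25 01:36 UTC
15·60 + 23 + 360 = 1283 min
1283 = 0·1440 + 1283; 1283 = 21·60 + 23 → 21:23, same day
→ 2024-04-17 21:23 PTV

2024-04-17 21:23 PTV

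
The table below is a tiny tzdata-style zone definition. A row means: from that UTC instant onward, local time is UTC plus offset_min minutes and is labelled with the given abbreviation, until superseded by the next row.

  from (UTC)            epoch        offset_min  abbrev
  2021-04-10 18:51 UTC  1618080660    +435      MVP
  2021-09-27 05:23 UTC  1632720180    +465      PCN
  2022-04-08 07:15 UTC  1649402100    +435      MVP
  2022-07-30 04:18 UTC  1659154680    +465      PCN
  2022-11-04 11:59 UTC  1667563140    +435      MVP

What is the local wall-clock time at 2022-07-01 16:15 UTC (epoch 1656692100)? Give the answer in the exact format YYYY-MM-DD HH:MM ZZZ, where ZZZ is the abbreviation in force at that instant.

2022-07-01 23:30 MVP

Query: 2022-07-01 16:15 UTC
Rule 3/5 (MVP, +07:15): 2022-04-08 07:15 UTC ≤ query < 2022-07-30 04:18 UTC
16·60 + 15 + 435 = 1410 min
1410 = 0·1440 + 1410; 1410 = 23·60 + 30 → 23:30, same day
→ 2022-07-01 23:30 MVP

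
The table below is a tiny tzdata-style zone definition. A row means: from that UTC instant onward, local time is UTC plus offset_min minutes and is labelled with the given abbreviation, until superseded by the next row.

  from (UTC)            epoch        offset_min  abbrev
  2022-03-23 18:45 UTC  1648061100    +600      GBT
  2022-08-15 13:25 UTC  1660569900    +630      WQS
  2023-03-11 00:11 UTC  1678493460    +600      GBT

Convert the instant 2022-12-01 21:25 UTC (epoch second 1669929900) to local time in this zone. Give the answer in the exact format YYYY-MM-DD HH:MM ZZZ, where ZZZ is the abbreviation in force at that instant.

Query: 2022-12-01 21:25 UTC
Rule 2/3 (WQS, +10:30): 2022-08-15 13:25 UTC ≤ query < 2023-03-11 00:11 UTC
21·60 + 25 + 630 = 1915 min
1915 = 1·1440 + 475; 475 = 7·60 + 55 → 07:55, 2022-12-01 + 1 day = 2022-12-02
→ 2022-12-02 07:55 WQS

2022-12-02 07:55 WQS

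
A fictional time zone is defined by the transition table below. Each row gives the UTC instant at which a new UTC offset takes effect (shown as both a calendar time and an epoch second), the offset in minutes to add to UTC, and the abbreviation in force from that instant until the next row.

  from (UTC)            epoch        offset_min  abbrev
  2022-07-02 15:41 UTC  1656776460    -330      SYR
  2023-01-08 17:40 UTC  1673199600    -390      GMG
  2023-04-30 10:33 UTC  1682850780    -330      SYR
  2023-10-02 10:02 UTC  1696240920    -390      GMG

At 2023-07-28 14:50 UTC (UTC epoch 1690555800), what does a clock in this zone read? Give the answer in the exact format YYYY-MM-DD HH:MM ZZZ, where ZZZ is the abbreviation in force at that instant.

2023-07-28 09:20 SYR

Query: 2023-07-28 14:50 UTC
Rule 3/4 (SYR, -05:30): 2023-04-30 10:33 UTC ≤ query < 2023-10-02 10:02 UTC
14·60 + 50 - 330 = 560 min
560 = 0·1440 + 560; 560 = 9·60 + 20 → 09:20, same day
→ 2023-07-28 09:20 SYR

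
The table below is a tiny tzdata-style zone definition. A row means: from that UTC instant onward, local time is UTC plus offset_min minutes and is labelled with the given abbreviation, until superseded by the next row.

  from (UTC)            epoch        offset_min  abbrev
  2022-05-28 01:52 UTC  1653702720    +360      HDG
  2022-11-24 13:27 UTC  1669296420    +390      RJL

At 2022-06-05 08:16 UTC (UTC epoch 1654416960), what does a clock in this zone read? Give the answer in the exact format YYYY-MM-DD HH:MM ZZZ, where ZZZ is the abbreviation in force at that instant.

Query: 2022-06-05 08:16 UTC
Rule 1/2 (HDG, +06:00): 2022-05-28 01:52 UTC ≤ query < 2022-11-24 13:27 UTC
8·60 + 16 + 360 = 856 min
856 = 0·1440 + 856; 856 = 14·60 + 16 → 14:16, same day
→ 2022-06-05 14:16 HDG

2022-06-05 14:16 HDG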